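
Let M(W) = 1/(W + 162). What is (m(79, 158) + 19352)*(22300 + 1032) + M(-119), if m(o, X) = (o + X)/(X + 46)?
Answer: 330081566302/731 ≈ 4.5155e+8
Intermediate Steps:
m(o, X) = (X + o)/(46 + X)
M(W) = 1/(162 + W)
(m(79, 158) + 19352)*(22300 + 1032) + M(-119) = ((158 + 79)/(46 + 158) + 19352)*(22300 + 1032) + 1/(162 - 119) = (237/204 + 19352)*23332 + 1/43 = ((1/204)*237 + 19352)*23332 + 1/43 = (79/68 + 19352)*23332 + 1/43 = (1316015/68)*23332 + 1/43 = 7676315495/17 + 1/43 = 330081566302/731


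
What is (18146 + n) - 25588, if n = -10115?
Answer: -17557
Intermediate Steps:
(18146 + n) - 25588 = (18146 - 10115) - 25588 = 8031 - 25588 = -17557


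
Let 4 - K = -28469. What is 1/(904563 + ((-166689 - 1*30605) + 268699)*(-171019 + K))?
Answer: -1/10177592567 ≈ -9.8255e-11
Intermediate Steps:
K = 28473 (K = 4 - 1*(-28469) = 4 + 28469 = 28473)
1/(904563 + ((-166689 - 1*30605) + 268699)*(-171019 + K)) = 1/(904563 + ((-166689 - 1*30605) + 268699)*(-171019 + 28473)) = 1/(904563 + ((-166689 - 30605) + 268699)*(-142546)) = 1/(904563 + (-197294 + 268699)*(-142546)) = 1/(904563 + 71405*(-142546)) = 1/(904563 - 10178497130) = 1/(-10177592567) = -1/10177592567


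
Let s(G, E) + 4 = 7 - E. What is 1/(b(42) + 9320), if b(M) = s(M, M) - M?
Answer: 1/9239 ≈ 0.00010824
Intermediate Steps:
s(G, E) = 3 - E (s(G, E) = -4 + (7 - E) = 3 - E)
b(M) = 3 - 2*M (b(M) = (3 - M) - M = 3 - 2*M)
1/(b(42) + 9320) = 1/((3 - 2*42) + 9320) = 1/((3 - 84) + 9320) = 1/(-81 + 9320) = 1/9239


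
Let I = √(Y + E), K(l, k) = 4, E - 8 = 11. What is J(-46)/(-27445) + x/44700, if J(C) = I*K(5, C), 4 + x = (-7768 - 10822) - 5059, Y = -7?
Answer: -23653/44700 - 8*√3/27445 ≈ -0.52965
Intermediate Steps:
E = 19 (E = 8 + 11 = 19)
x = -23653 (x = -4 + ((-7768 - 10822) - 5059) = -4 + (-18590 - 5059) = -4 - 23649 = -23653)
I = 2*√3 (I = √(-7 + 19) = √12 = 2*√3 ≈ 3.4641)
J(C) = 8*√3 (J(C) = (2*√3)*4 = 8*√3)
J(-46)/(-27445) + x/44700 = (8*√3)/(-27445) - 23653/44700 = (8*√3)*(-1/27445) - 23653*1/44700 = -8*√3/27445 - 23653/44700 = -23653/44700 - 8*√3/27445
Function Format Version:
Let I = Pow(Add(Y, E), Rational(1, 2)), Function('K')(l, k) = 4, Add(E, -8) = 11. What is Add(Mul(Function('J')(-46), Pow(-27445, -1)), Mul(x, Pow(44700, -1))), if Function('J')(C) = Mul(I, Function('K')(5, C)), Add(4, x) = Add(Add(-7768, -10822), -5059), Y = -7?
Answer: Add(Rational(-23653, 44700), Mul(Rational(-8, 27445), Pow(3, Rational(1, 2)))) ≈ -0.52965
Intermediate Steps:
E = 19 (E = Add(8, 11) = 19)
x = -23653 (x = Add(-4, Add(Add(-7768, -10822), -5059)) = Add(-4, Add(-18590, -5059)) = Add(-4, -23649) = -23653)
I = Mul(2, Pow(3, Rational(1, 2))) (I = Pow(Add(-7, 19), Rational(1, 2)) = Pow(12, Rational(1, 2)) = Mul(2, Pow(3, Rational(1, 2))) ≈ 3.4641)
Function('J')(C) = Mul(8, Pow(3, Rational(1, 2))) (Function('J')(C) = Mul(Mul(2, Pow(3, Rational(1, 2))), 4) = Mul(8, Pow(3, Rational(1, 2))))
Add(Mul(Function('J')(-46), Pow(-27445, -1)), Mul(x, Pow(44700, -1))) = Add(Mul(Mul(8, Pow(3, Rational(1, 2))), Pow(-27445, -1)), Mul(-23653, Pow(44700, -1))) = Add(Mul(Mul(8, Pow(3, Rational(1, 2))), Rational(-1, 27445)), Mul(-23653, Rational(1, 44700))) = Add(Mul(Rational(-8, 27445), Pow(3, Rational(1, 2))), Rational(-23653, 44700)) = Add(Rational(-23653, 44700), Mul(Rational(-8, 27445), Pow(3, Rational(1, 2))))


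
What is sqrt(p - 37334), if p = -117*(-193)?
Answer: I*sqrt(14753) ≈ 121.46*I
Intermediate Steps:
p = 22581
sqrt(p - 37334) = sqrt(22581 - 37334) = sqrt(-14753) = I*sqrt(14753)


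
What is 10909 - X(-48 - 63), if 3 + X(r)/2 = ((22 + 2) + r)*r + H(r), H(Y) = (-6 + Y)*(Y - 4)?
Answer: -35309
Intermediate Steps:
H(Y) = (-6 + Y)*(-4 + Y)
X(r) = 42 - 20*r + 2*r² + 2*r*(24 + r) (X(r) = -6 + 2*(((22 + 2) + r)*r + (24 + r² - 10*r)) = -6 + 2*((24 + r)*r + (24 + r² - 10*r)) = -6 + 2*(r*(24 + r) + (24 + r² - 10*r)) = -6 + 2*(24 + r² - 10*r + r*(24 + r)) = -6 + (48 - 20*r + 2*r² + 2*r*(24 + r)) = 42 - 20*r + 2*r² + 2*r*(24 + r))
10909 - X(-48 - 63) = 10909 - (42 + 4*(-48 - 63)² + 28*(-48 - 63)) = 10909 - (42 + 4*(-111)² + 28*(-111)) = 10909 - (42 + 4*12321 - 3108) = 10909 - (42 + 49284 - 3108) = 10909 - 1*46218 = 10909 - 46218 = -35309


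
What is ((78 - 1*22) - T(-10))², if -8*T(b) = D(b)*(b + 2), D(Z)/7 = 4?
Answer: 784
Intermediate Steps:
D(Z) = 28 (D(Z) = 7*4 = 28)
T(b) = -7 - 7*b/2 (T(b) = -7*(b + 2)/2 = -7*(2 + b)/2 = -(56 + 28*b)/8 = -7 - 7*b/2)
((78 - 1*22) - T(-10))² = ((78 - 1*22) - (-7 - 7/2*(-10)))² = ((78 - 22) - (-7 + 35))² = (56 - 1*28)² = (56 - 28)² = 28² = 784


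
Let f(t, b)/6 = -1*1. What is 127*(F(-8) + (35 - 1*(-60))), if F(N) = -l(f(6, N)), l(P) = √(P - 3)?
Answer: 12065 - 381*I ≈ 12065.0 - 381.0*I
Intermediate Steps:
f(t, b) = -6 (f(t, b) = 6*(-1*1) = 6*(-1) = -6)
l(P) = √(-3 + P)
F(N) = -3*I (F(N) = -√(-3 - 6) = -√(-9) = -3*I)
127*(F(-8) + (35 - 1*(-60))) = 127*(-3*I + (35 - 1*(-60))) = 127*(-3*I + (35 + 60)) = 127*(-3*I + 95) = 127*(95 - 3*I) = 12065 - 381*I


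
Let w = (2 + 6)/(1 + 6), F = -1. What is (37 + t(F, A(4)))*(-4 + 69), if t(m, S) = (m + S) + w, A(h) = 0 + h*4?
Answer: 24180/7 ≈ 3454.3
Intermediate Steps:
A(h) = 4*h (A(h) = 0 + 4*h = 4*h)
w = 8/7 ≈ 1.1429
t(m, S) = 8/7 + S + m (t(m, S) = (m + S) + 8/7 = (S + m) + 8/7 = 8/7 + S + m)
(37 + t(F, A(4)))*(-4 + 69) = (37 + (8/7 + 4*4 - 1))*(-4 + 69) = (37 + (8/7 + 16 - 1))*65 = (37 + 113/7)*65 = (372/7)*65 = 24180/7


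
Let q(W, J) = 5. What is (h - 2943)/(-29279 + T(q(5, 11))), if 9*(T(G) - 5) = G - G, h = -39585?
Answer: 7088/4879 ≈ 1.4528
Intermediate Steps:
T(G) = 5 (T(G) = 5 + (G - G)/9 = 5 + (⅑)*0 = 5 + 0 = 5)
(h - 2943)/(-29279 + T(q(5, 11))) = (-39585 - 2943)/(-29279 + 5) = -42528/(-29274) = -42528*(-1/29274) = 7088/4879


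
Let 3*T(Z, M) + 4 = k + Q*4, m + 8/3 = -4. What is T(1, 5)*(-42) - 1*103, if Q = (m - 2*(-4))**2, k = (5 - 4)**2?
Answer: -1445/9 ≈ -160.56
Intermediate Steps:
m = -20/3 (m = -8/3 - 4 = -20/3 ≈ -6.6667)
k = 1 (k = 1**2 = 1)
Q = 16/9 (Q = (-20/3 - 2*(-4))**2 = (-20/3 + 8)**2 = (4/3)**2 = 16/9 ≈ 1.7778)
T(Z, M) = 37/27 (T(Z, M) = -4/3 + (1 + (16/9)*4)/3 = -4/3 + (1 + 64/9)/3 = -4/3 + (1/3)*(73/9) = -4/3 + 73/27 = 37/27)
T(1, 5)*(-42) - 1*103 = (37/27)*(-42) - 1*103 = -518/9 - 103 = -1445/9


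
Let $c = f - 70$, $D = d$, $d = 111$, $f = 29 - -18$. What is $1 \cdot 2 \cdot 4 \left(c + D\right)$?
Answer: $704$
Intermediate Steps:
$f = 47$ ($f = 29 + 18 = 47$)
$D = 111$
$c = -23$ ($c = 47 - 70 = -23$)
$1 \cdot 2 \cdot 4 \left(c + D\right) = 1 \cdot 2 \cdot 4 \left(-23 + 111\right) = 2 \cdot 4 \cdot 88 = 8 \cdot 88 = 704$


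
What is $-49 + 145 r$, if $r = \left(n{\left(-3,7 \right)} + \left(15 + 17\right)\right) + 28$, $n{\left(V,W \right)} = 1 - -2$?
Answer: $9086$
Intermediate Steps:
$n{\left(V,W \right)} = 3$ ($n{\left(V,W \right)} = 1 + 2 = 3$)
$r = 63$ ($r = \left(3 + \left(15 + 17\right)\right) + 28 = \left(3 + 32\right) + 28 = 35 + 28 = 63$)
$-49 + 145 r = -49 + 145 \cdot 63 = -49 + 9135 = 9086$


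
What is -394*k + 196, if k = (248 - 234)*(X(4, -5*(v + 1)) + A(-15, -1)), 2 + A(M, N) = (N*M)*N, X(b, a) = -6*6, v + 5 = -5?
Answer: 292544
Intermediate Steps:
v = -10 (v = -5 - 5 = -10)
X(b, a) = -36
A(M, N) = -2 + M*N² (A(M, N) = -2 + (N*M)*N = -2 + (M*N)*N = -2 + M*N²)
k = -742 (k = (248 - 234)*(-36 + (-2 - 15*(-1)²)) = 14*(-36 + (-2 - 15*1)) = 14*(-36 + (-2 - 15)) = 14*(-36 - 17) = 14*(-53) = -742)
-394*k + 196 = -394*(-742) + 196 = 292348 + 196 = 292544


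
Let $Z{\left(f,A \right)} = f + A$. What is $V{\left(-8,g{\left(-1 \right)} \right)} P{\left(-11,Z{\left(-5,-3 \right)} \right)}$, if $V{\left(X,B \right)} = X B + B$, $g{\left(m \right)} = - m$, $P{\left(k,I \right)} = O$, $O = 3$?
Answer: $-21$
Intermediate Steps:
$Z{\left(f,A \right)} = A + f$
$P{\left(k,I \right)} = 3$
$V{\left(X,B \right)} = B + B X$ ($V{\left(X,B \right)} = B X + B = B + B X$)
$V{\left(-8,g{\left(-1 \right)} \right)} P{\left(-11,Z{\left(-5,-3 \right)} \right)} = \left(-1\right) \left(-1\right) \left(1 - 8\right) 3 = 1 \left(-7\right) 3 = \left(-7\right) 3 = -21$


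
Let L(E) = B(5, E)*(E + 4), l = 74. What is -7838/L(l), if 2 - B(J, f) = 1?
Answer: -3919/39 ≈ -100.49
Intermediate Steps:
B(J, f) = 1 (B(J, f) = 2 - 1*1 = 2 - 1 = 1)
L(E) = 4 + E (L(E) = 1*(E + 4) = 1*(4 + E) = 4 + E)
-7838/L(l) = -7838/(4 + 74) = -7838/78 = -7838*1/78 = -3919/39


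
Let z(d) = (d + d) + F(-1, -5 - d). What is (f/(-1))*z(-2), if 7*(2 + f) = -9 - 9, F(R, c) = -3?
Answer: -32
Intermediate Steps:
f = -32/7 (f = -2 + (-9 - 9)/7 = -2 + (1/7)*(-18) = -2 - 18/7 = -32/7 ≈ -4.5714)
z(d) = -3 + 2*d (z(d) = (d + d) - 3 = 2*d - 3 = -3 + 2*d)
(f/(-1))*z(-2) = (-32/7/(-1))*(-3 + 2*(-2)) = (-32/7*(-1))*(-3 - 4) = (32/7)*(-7) = -32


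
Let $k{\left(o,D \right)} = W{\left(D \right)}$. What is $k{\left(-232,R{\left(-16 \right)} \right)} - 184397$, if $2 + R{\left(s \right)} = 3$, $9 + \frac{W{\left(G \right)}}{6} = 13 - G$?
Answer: $-184379$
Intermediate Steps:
$W{\left(G \right)} = 24 - 6 G$ ($W{\left(G \right)} = -54 + 6 \left(13 - G\right) = -54 - \left(-78 + 6 G\right) = 24 - 6 G$)
$R{\left(s \right)} = 1$ ($R{\left(s \right)} = -2 + 3 = 1$)
$k{\left(o,D \right)} = 24 - 6 D$
$k{\left(-232,R{\left(-16 \right)} \right)} - 184397 = \left(24 - 6\right) - 184397 = 18 - 184397 = -184379$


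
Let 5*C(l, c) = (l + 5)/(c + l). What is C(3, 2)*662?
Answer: 5296/25 ≈ 211.84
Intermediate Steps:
C(l, c) = (5 + l)/(5*(c + l)) (C(l, c) = ((l + 5)/(c + l))/5 = ((5 + l)/(c + l))/5 = (5 + l)/(5*(c + l)))
C(3, 2)*662 = ((1 + (1/5)*3)/(2 + 3))*662 = ((1 + 3/5)/5)*662 = ((1/5)*(8/5))*662 = (8/25)*662 = 5296/25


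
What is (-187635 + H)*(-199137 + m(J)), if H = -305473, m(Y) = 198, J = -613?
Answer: 98098412412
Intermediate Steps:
(-187635 + H)*(-199137 + m(J)) = (-187635 - 305473)*(-199137 + 198) = -493108*(-198939) = 98098412412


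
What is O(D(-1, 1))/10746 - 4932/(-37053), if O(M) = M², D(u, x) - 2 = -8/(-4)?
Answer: 2977340/22120641 ≈ 0.13460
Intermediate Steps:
D(u, x) = 4 (D(u, x) = 2 - 8/(-4) = 2 - 8*(-¼) = 2 + 2 = 4)
O(D(-1, 1))/10746 - 4932/(-37053) = 4²/10746 - 4932/(-37053) = 16*(1/10746) - 4932*(-1/37053) = 8/5373 + 548/4117 = 2977340/22120641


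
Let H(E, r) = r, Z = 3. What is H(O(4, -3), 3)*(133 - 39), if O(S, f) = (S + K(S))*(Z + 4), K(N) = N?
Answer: 282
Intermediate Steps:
O(S, f) = 14*S (O(S, f) = (S + S)*(3 + 4) = (2*S)*7 = 14*S)
H(O(4, -3), 3)*(133 - 39) = 3*(133 - 39) = 3*94 = 282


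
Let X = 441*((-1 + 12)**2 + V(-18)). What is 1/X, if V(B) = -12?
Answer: 1/48069 ≈ 2.0803e-5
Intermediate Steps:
X = 48069 (X = 441*((-1 + 12)**2 - 12) = 441*(11**2 - 12) = 441*(121 - 12) = 441*109 = 48069)
1/X = 1/48069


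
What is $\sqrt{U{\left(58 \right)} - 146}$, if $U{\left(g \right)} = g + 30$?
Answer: $i \sqrt{58} \approx 7.6158 i$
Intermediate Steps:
$U{\left(g \right)} = 30 + g$
$\sqrt{U{\left(58 \right)} - 146} = \sqrt{\left(30 + 58\right) - 146} = \sqrt{88 - 146} = \sqrt{-58} = i \sqrt{58}$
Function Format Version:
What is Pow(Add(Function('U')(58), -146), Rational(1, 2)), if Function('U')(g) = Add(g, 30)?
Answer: Mul(I, Pow(58, Rational(1, 2))) ≈ Mul(7.6158, I)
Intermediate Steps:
Function('U')(g) = Add(30, g)
Pow(Add(Function('U')(58), -146), Rational(1, 2)) = Pow(Add(Add(30, 58), -146), Rational(1, 2)) = Pow(Add(88, -146), Rational(1, 2)) = Pow(-58, Rational(1, 2)) = Mul(I, Pow(58, Rational(1, 2)))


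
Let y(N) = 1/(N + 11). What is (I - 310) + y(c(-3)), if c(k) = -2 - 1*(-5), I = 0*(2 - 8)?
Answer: -4339/14 ≈ -309.93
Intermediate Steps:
I = 0 (I = 0*(-6) = 0)
c(k) = 3 (c(k) = -2 + 5 = 3)
y(N) = 1/(11 + N)
(I - 310) + y(c(-3)) = (0 - 310) + 1/(11 + 3) = -310 + 1/14 = -4339/14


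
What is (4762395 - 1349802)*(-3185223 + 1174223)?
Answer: -6862724523000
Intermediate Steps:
(4762395 - 1349802)*(-3185223 + 1174223) = 3412593*(-2011000) = -6862724523000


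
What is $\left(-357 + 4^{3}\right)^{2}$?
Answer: $85849$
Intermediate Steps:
$\left(-357 + 4^{3}\right)^{2} = \left(-357 + 64\right)^{2} = \left(-293\right)^{2} = 85849$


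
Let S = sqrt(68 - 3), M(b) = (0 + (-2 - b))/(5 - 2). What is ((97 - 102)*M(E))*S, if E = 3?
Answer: 25*sqrt(65)/3 ≈ 67.185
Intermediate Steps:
M(b) = -2/3 - b/3 (M(b) = (-2 - b)/3 = (-2 - b)*(1/3) = -2/3 - b/3)
S = sqrt(65) ≈ 8.0623
((97 - 102)*M(E))*S = ((97 - 102)*(-2/3 - 1/3*3))*sqrt(65) = (-5*(-2/3 - 1))*sqrt(65) = (-5*(-5/3))*sqrt(65) = 25*sqrt(65)/3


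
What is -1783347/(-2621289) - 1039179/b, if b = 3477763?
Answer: 1159356577010/3038740632169 ≈ 0.38153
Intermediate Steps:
-1783347/(-2621289) - 1039179/b = -1783347/(-2621289) - 1039179/3477763 = -1783347*(-1/2621289) - 1039179*1/3477763 = 594449/873763 - 1039179/3477763 = 1159356577010/3038740632169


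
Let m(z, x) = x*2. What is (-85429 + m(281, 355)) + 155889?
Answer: 71170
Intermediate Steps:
m(z, x) = 2*x
(-85429 + m(281, 355)) + 155889 = (-85429 + 2*355) + 155889 = (-85429 + 710) + 155889 = -84719 + 155889 = 71170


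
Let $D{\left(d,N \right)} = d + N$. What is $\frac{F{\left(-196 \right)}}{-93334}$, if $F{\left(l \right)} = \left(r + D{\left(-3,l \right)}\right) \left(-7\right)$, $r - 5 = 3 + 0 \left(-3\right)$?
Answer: $- \frac{1337}{93334} \approx -0.014325$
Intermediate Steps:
$D{\left(d,N \right)} = N + d$
$r = 8$ ($r = 5 + \left(3 + 0 \left(-3\right)\right) = 5 + \left(3 + 0\right) = 5 + 3 = 8$)
$F{\left(l \right)} = -35 - 7 l$ ($F{\left(l \right)} = \left(8 + \left(l - 3\right)\right) \left(-7\right) = \left(8 + \left(-3 + l\right)\right) \left(-7\right) = \left(5 + l\right) \left(-7\right) = -35 - 7 l$)
$\frac{F{\left(-196 \right)}}{-93334} = \frac{-35 - -1372}{-93334} = \left(-35 + 1372\right) \left(- \frac{1}{93334}\right) = 1337 \left(- \frac{1}{93334}\right) = - \frac{1337}{93334}$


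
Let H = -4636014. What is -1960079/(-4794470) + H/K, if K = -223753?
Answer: 22665803599067/1072777045910 ≈ 21.128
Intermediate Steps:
-1960079/(-4794470) + H/K = -1960079/(-4794470) - 4636014/(-223753) = -1960079*(-1/4794470) - 4636014*(-1/223753) = 1960079/4794470 + 4636014/223753 = 22665803599067/1072777045910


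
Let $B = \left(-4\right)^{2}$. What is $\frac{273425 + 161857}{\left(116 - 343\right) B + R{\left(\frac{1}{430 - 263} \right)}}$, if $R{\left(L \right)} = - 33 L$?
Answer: $- \frac{72692094}{606577} \approx -119.84$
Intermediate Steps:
$B = 16$
$\frac{273425 + 161857}{\left(116 - 343\right) B + R{\left(\frac{1}{430 - 263} \right)}} = \frac{273425 + 161857}{\left(116 - 343\right) 16 - \frac{33}{430 - 263}} = \frac{435282}{\left(-227\right) 16 - \frac{33}{167}} = \frac{435282}{-3632 - \frac{33}{167}} = \frac{435282}{- \frac{606577}{167}} = 435282 \left(- \frac{167}{606577}\right) = - \frac{72692094}{606577}$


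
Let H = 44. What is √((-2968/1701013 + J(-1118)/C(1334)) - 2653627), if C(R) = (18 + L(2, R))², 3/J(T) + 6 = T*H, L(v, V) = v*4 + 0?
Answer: I*√12563097647505150543966811600874/2175847376924 ≈ 1629.0*I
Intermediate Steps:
L(v, V) = 4*v (L(v, V) = 4*v + 0 = 4*v)
J(T) = 3/(-6 + 44*T) (J(T) = 3/(-6 + T*44) = 3/(-6 + 44*T))
C(R) = 676 (C(R) = (18 + 4*2)² = (18 + 8)² = 26² = 676)
√((-2968/1701013 + J(-1118)/C(1334)) - 2653627) = √((-2968/1701013 + (3/(2*(-3 + 22*(-1118))))/676) - 2653627) = √((-2968*1/1701013 + (3/(2*(-3 - 24596)))*(1/676)) - 2653627) = √((-2968/1701013 + ((3/2)/(-24599))*(1/676)) - 2653627) = √((-2968/1701013 + ((3/2)*(-1/24599))*(1/676)) - 2653627) = √((-2968/1701013 - 3/49198*1/676) - 2653627) = √((-2968/1701013 - 3/33257848) - 2653627) = √(-98714395903/56572031800024 - 2653627) = √(-150121071128116682951/56572031800024) = I*√12563097647505150543966811600874/2175847376924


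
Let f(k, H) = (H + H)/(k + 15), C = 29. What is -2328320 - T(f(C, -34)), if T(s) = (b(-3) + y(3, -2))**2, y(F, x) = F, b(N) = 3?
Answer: -2328356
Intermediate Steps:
f(k, H) = 2*H/(15 + k) (f(k, H) = (2*H)/(15 + k) = 2*H/(15 + k))
T(s) = 36 (T(s) = (3 + 3)**2 = 6**2 = 36)
-2328320 - T(f(C, -34)) = -2328320 - 1*36 = -2328320 - 36 = -2328356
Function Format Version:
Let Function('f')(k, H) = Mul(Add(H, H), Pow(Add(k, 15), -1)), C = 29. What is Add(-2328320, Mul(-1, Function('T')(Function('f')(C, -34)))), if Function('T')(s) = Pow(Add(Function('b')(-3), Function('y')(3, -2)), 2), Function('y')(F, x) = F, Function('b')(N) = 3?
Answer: -2328356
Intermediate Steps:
Function('f')(k, H) = Mul(2, H, Pow(Add(15, k), -1)) (Function('f')(k, H) = Mul(Mul(2, H), Pow(Add(15, k), -1)) = Mul(2, H, Pow(Add(15, k), -1)))
Function('T')(s) = 36 (Function('T')(s) = Pow(Add(3, 3), 2) = Pow(6, 2) = 36)
Add(-2328320, Mul(-1, Function('T')(Function('f')(C, -34)))) = Add(-2328320, Mul(-1, 36)) = Add(-2328320, -36) = -2328356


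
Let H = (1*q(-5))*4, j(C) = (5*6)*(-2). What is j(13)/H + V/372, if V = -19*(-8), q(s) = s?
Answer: 317/93 ≈ 3.4086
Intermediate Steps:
j(C) = -60 (j(C) = 30*(-2) = -60)
V = 152
H = -20 (H = (1*(-5))*4 = -5*4 = -20)
j(13)/H + V/372 = -60/(-20) + 152/372 = -60*(-1/20) + 152*(1/372) = 3 + 38/93 = 317/93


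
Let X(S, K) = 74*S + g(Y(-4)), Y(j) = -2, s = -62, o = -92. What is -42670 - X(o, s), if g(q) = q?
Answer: -35860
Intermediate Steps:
X(S, K) = -2 + 74*S (X(S, K) = 74*S - 2 = -2 + 74*S)
-42670 - X(o, s) = -42670 - (-2 + 74*(-92)) = -42670 - (-2 - 6808) = -42670 - 1*(-6810) = -42670 + 6810 = -35860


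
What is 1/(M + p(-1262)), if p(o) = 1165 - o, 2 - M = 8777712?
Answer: -1/8775283 ≈ -1.1396e-7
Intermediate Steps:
M = -8777710 (M = 2 - 1*8777712 = 2 - 8777712 = -8777710)
1/(M + p(-1262)) = 1/(-8777710 + (1165 - 1*(-1262))) = 1/(-8777710 + (1165 + 1262)) = 1/(-8777710 + 2427) = 1/(-8775283) = -1/8775283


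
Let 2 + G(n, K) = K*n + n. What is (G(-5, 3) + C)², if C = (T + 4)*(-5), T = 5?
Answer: 4489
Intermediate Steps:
G(n, K) = -2 + n + K*n (G(n, K) = -2 + (K*n + n) = -2 + (n + K*n) = -2 + n + K*n)
C = -45 (C = (5 + 4)*(-5) = 9*(-5) = -45)
(G(-5, 3) + C)² = ((-2 - 5 + 3*(-5)) - 45)² = ((-2 - 5 - 15) - 45)² = (-22 - 45)² = (-67)² = 4489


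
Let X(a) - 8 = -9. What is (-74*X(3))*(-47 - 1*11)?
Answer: -4292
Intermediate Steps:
X(a) = -1 (X(a) = 8 - 9 = -1)
(-74*X(3))*(-47 - 1*11) = (-74*(-1))*(-47 - 1*11) = 74*(-47 - 11) = 74*(-58) = -4292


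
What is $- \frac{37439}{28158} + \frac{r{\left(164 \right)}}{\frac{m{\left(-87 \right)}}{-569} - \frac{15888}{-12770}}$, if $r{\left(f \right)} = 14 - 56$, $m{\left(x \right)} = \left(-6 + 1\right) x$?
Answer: $- \frac{25507818389}{286958178} \approx -88.89$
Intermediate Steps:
$m{\left(x \right)} = - 5 x$
$r{\left(f \right)} = -42$
$- \frac{37439}{28158} + \frac{r{\left(164 \right)}}{\frac{m{\left(-87 \right)}}{-569} - \frac{15888}{-12770}} = - \frac{37439}{28158} - \frac{42}{\frac{\left(-5\right) \left(-87\right)}{-569} - \frac{15888}{-12770}} = \left(-37439\right) \frac{1}{28158} - \frac{42}{435 \left(- \frac{1}{569}\right) - - \frac{7944}{6385}} = - \frac{37439}{28158} - \frac{42}{- \frac{435}{569} + \frac{7944}{6385}} = - \frac{37439}{28158} - \frac{42}{\frac{1742661}{3633065}} = - \frac{37439}{28158} - \frac{50862910}{580887} = - \frac{25507818389}{286958178}$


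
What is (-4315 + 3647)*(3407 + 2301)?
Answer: -3812944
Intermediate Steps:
(-4315 + 3647)*(3407 + 2301) = -668*5708 = -3812944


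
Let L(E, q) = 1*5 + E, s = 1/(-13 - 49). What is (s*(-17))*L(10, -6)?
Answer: 255/62 ≈ 4.1129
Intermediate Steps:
s = -1/62 (s = 1/(-62) = -1/62 ≈ -0.016129)
L(E, q) = 5 + E
(s*(-17))*L(10, -6) = (-1/62*(-17))*(5 + 10) = (17/62)*15 = 255/62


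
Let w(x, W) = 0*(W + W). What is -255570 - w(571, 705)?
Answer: -255570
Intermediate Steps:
w(x, W) = 0 (w(x, W) = 0*(2*W) = 0)
-255570 - w(571, 705) = -255570 - 1*0 = -255570 + 0 = -255570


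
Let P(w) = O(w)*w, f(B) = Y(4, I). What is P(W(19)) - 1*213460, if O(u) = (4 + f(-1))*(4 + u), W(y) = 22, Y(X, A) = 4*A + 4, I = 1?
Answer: -206596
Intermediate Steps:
Y(X, A) = 4 + 4*A
f(B) = 8 (f(B) = 4 + 4*1 = 4 + 4 = 8)
O(u) = 48 + 12*u (O(u) = (4 + 8)*(4 + u) = 12*(4 + u) = 48 + 12*u)
P(w) = w*(48 + 12*w) (P(w) = (48 + 12*w)*w = w*(48 + 12*w))
P(W(19)) - 1*213460 = 12*22*(4 + 22) - 1*213460 = 12*22*26 - 213460 = 6864 - 213460 = -206596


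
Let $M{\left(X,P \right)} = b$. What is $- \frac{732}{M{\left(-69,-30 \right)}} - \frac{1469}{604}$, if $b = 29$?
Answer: $- \frac{484729}{17516} \approx -27.673$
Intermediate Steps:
$M{\left(X,P \right)} = 29$
$- \frac{732}{M{\left(-69,-30 \right)}} - \frac{1469}{604} = - \frac{732}{29} - \frac{1469}{604} = - \frac{484729}{17516}$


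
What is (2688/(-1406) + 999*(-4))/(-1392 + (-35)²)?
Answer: 2810532/117401 ≈ 23.940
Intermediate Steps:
(2688/(-1406) + 999*(-4))/(-1392 + (-35)²) = (2688*(-1/1406) - 3996)/(-1392 + 1225) = (-1344/703 - 3996)/(-167) = -2810532/703*(-1/167) = 2810532/117401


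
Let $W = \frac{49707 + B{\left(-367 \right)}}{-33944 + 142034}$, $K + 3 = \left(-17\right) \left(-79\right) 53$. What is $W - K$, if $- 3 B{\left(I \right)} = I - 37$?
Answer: $- \frac{4616018399}{64854} \approx -71176.0$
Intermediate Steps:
$K = 71176$ ($K = -3 + \left(-17\right) \left(-79\right) 53 = -3 + 1343 \cdot 53 = -3 + 71179 = 71176$)
$B{\left(I \right)} = \frac{37}{3} - \frac{I}{3}$ ($B{\left(I \right)} = - \frac{I - 37}{3} = - \frac{-37 + I}{3} = \frac{37}{3} - \frac{I}{3}$)
$W = \frac{29905}{64854}$ ($W = \frac{49707 + \left(\frac{37}{3} - - \frac{367}{3}\right)}{-33944 + 142034} = \frac{49707 + \left(\frac{37}{3} + \frac{367}{3}\right)}{108090} = \left(49707 + \frac{404}{3}\right) \frac{1}{108090} = \frac{149525}{3} \cdot \frac{1}{108090} = \frac{29905}{64854} \approx 0.46111$)
$W - K = \frac{29905}{64854} - 71176 = - \frac{4616018399}{64854}$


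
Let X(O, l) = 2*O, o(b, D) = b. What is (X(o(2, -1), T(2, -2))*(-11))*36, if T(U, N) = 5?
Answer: -1584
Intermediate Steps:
(X(o(2, -1), T(2, -2))*(-11))*36 = ((2*2)*(-11))*36 = (4*(-11))*36 = -44*36 = -1584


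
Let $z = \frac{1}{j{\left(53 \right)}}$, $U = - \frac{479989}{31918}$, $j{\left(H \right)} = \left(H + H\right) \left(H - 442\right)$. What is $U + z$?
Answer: $- \frac{4947974586}{329026703} \approx -15.038$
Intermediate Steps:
$j{\left(H \right)} = 2 H \left(-442 + H\right)$
$U = - \frac{479989}{31918}$ ($U = \left(-479989\right) \frac{1}{31918} = - \frac{479989}{31918} \approx -15.038$)
$z = - \frac{1}{41234}$ ($z = \frac{1}{2 \cdot 53 \left(-442 + 53\right)} = \frac{1}{2 \cdot 53 \left(-389\right)} = \frac{1}{-41234} = - \frac{1}{41234} \approx -2.4252 \cdot 10^{-5}$)
$U + z = - \frac{479989}{31918} - \frac{1}{41234} = - \frac{4947974586}{329026703}$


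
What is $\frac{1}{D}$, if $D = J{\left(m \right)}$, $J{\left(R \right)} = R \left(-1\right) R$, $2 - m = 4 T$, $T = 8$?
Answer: $- \frac{1}{900} \approx -0.0011111$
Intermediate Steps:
$m = -30$ ($m = 2 - 4 \cdot 8 = 2 - 32 = -30$)
$J{\left(R \right)} = - R^{2}$ ($J{\left(R \right)} = - R R = - R^{2}$)
$D = -900$ ($D = - \left(-30\right)^{2} = \left(-1\right) 900 = -900$)
$\frac{1}{D} = \frac{1}{-900} = - \frac{1}{900}$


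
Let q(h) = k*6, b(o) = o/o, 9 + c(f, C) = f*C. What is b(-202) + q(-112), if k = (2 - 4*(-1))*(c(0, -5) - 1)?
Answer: -359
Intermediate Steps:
c(f, C) = -9 + C*f (c(f, C) = -9 + f*C = -9 + C*f)
b(o) = 1
k = -60 (k = (2 - 4*(-1))*((-9 - 5*0) - 1) = (2 + 4)*((-9 + 0) - 1) = 6*(-9 - 1) = 6*(-10) = -60)
q(h) = -360 (q(h) = -60*6 = -360)
b(-202) + q(-112) = 1 - 360 = -359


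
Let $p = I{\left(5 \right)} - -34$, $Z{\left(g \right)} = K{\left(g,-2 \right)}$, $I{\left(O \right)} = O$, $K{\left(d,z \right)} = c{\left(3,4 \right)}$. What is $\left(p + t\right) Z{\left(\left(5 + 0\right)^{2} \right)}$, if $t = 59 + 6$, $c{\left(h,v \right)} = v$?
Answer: $416$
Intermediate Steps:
$K{\left(d,z \right)} = 4$
$Z{\left(g \right)} = 4$
$t = 65$
$p = 39$ ($p = 5 - -34 = 5 + 34 = 39$)
$\left(p + t\right) Z{\left(\left(5 + 0\right)^{2} \right)} = \left(39 + 65\right) 4 = 104 \cdot 4 = 416$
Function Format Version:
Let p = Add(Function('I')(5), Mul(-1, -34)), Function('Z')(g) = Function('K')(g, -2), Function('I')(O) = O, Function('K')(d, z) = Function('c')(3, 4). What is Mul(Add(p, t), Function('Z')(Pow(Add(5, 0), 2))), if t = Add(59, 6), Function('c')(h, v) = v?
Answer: 416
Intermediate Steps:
Function('K')(d, z) = 4
Function('Z')(g) = 4
t = 65
p = 39 (p = Add(5, Mul(-1, -34)) = Add(5, 34) = 39)
Mul(Add(p, t), Function('Z')(Pow(Add(5, 0), 2))) = Mul(Add(39, 65), 4) = Mul(104, 4) = 416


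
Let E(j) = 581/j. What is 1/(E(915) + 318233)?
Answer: 915/291183776 ≈ 3.1423e-6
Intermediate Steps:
1/(E(915) + 318233) = 1/(581/915 + 318233) = 1/(291183776/915) = 915/291183776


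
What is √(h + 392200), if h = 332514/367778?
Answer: √15769724161153/6341 ≈ 626.26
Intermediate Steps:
h = 5733/6341 (h = 332514*(1/367778) = 5733/6341 ≈ 0.90412)
√(h + 392200) = √(5733/6341 + 392200) = √(2486945933/6341) = √15769724161153/6341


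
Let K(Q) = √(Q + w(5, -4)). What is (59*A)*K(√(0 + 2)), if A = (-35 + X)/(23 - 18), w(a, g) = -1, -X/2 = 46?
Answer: -7493*√(-1 + √2)/5 ≈ -964.49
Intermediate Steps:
X = -92 (X = -2*46 = -92)
K(Q) = √(-1 + Q) (K(Q) = √(Q - 1) = √(-1 + Q))
A = -127/5 (A = (-35 - 92)/(23 - 18) = -127/5 ≈ -25.400)
(59*A)*K(√(0 + 2)) = (59*(-127/5))*√(-1 + √(0 + 2)) = -7493*√(-1 + √2)/5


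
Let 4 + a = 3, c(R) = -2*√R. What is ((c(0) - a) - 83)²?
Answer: 6724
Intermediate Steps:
a = -1 (a = -4 + 3 = -1)
((c(0) - a) - 83)² = ((-2*√0 - 1*(-1)) - 83)² = ((-2*0 + 1) - 83)² = ((0 + 1) - 83)² = (1 - 83)² = (-82)² = 6724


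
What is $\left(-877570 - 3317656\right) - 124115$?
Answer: $-4319341$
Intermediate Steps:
$\left(-877570 - 3317656\right) - 124115 = -4195226 - 124115 = -4319341$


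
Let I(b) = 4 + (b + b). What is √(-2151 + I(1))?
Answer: I*√2145 ≈ 46.314*I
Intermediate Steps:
I(b) = 4 + 2*b
√(-2151 + I(1)) = √(-2151 + (4 + 2*1)) = √(-2151 + (4 + 2)) = √(-2151 + 6) = √(-2145) = I*√2145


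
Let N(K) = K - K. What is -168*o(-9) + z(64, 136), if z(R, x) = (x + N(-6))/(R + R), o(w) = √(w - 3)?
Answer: 17/16 - 336*I*√3 ≈ 1.0625 - 581.97*I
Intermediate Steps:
N(K) = 0
o(w) = √(-3 + w)
z(R, x) = x/(2*R) (z(R, x) = (x + 0)/(R + R) = x/((2*R)) = x*(1/(2*R)) = x/(2*R))
-168*o(-9) + z(64, 136) = -168*√(-3 - 9) + (½)*136/64 = -336*I*√3 + (½)*136*(1/64) = -336*I*√3 + 17/16 = 17/16 - 336*I*√3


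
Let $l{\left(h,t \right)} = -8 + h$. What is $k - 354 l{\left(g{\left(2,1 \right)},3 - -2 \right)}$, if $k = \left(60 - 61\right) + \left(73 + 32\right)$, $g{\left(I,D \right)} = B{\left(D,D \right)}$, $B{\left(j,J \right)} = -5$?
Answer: $4706$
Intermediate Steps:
$g{\left(I,D \right)} = -5$
$k = 104$ ($k = -1 + 105 = 104$)
$k - 354 l{\left(g{\left(2,1 \right)},3 - -2 \right)} = 104 - 354 \left(-8 - 5\right) = 104 - -4602 = 104 + 4602 = 4706$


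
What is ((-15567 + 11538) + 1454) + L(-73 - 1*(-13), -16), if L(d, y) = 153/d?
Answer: -51551/20 ≈ -2577.6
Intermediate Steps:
((-15567 + 11538) + 1454) + L(-73 - 1*(-13), -16) = ((-15567 + 11538) + 1454) + 153/(-73 - 1*(-13)) = (-4029 + 1454) + 153/(-73 + 13) = -2575 + 153/(-60) = -2575 + 153*(-1/60) = -2575 - 51/20 = -51551/20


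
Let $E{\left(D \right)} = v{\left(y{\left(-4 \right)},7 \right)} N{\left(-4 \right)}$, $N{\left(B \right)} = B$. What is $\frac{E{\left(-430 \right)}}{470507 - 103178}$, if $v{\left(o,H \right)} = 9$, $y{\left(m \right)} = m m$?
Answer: $- \frac{12}{122443} \approx -9.8005 \cdot 10^{-5}$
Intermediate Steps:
$y{\left(m \right)} = m^{2}$
$E{\left(D \right)} = -36$ ($E{\left(D \right)} = 9 \left(-4\right) = -36$)
$\frac{E{\left(-430 \right)}}{470507 - 103178} = - \frac{36}{470507 - 103178} = - \frac{36}{367329} = \left(-36\right) \frac{1}{367329} = - \frac{12}{122443}$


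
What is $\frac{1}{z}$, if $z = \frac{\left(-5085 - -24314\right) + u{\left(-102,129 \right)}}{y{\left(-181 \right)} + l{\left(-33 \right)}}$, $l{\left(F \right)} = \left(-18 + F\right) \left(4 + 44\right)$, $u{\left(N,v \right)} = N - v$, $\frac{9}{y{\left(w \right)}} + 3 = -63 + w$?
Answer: $- \frac{604665}{4692506} \approx -0.12886$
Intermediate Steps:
$y{\left(w \right)} = \frac{9}{-66 + w}$ ($y{\left(w \right)} = \frac{9}{-3 + \left(-63 + w\right)} = \frac{9}{-66 + w}$)
$l{\left(F \right)} = -864 + 48 F$ ($l{\left(F \right)} = \left(-18 + F\right) 48 = -864 + 48 F$)
$z = - \frac{4692506}{604665}$ ($z = \frac{\left(-5085 - -24314\right) - 231}{\frac{9}{-66 - 181} + \left(-864 + 48 \left(-33\right)\right)} = \frac{\left(-5085 + 24314\right) - 231}{\frac{9}{-247} - 2448} = \frac{19229 - 231}{9 \left(- \frac{1}{247}\right) - 2448} = \frac{18998}{- \frac{9}{247} - 2448} = \frac{18998}{- \frac{604665}{247}} = 18998 \left(- \frac{247}{604665}\right) = - \frac{4692506}{604665} \approx -7.7605$)
$\frac{1}{z} = \frac{1}{- \frac{4692506}{604665}} = - \frac{604665}{4692506}$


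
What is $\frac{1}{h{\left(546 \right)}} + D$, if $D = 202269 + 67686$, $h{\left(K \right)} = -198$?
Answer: $\frac{53451089}{198} \approx 2.6996 \cdot 10^{5}$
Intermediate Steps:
$D = 269955$
$\frac{1}{h{\left(546 \right)}} + D = \frac{1}{-198} + 269955 = - \frac{1}{198} + 269955 = \frac{53451089}{198}$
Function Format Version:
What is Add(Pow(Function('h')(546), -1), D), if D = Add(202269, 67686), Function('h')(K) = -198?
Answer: Rational(53451089, 198) ≈ 2.6996e+5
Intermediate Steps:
D = 269955
Add(Pow(Function('h')(546), -1), D) = Add(Pow(-198, -1), 269955) = Add(Rational(-1, 198), 269955) = Rational(53451089, 198)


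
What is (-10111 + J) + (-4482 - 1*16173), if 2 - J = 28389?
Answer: -59153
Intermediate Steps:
J = -28387 (J = 2 - 1*28389 = 2 - 28389 = -28387)
(-10111 + J) + (-4482 - 1*16173) = (-10111 - 28387) + (-4482 - 1*16173) = -38498 + (-4482 - 16173) = -38498 - 20655 = -59153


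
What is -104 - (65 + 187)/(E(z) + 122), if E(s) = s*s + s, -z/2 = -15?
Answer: -27415/263 ≈ -104.24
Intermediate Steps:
z = 30 (z = -2*(-15) = 30)
E(s) = s + s² (E(s) = s² + s = s + s²)
-104 - (65 + 187)/(E(z) + 122) = -104 - (65 + 187)/(30*(1 + 30) + 122) = -104 - 252/(30*31 + 122) = -104 - 252/(930 + 122) = -104 - 252/1052 = -104 - 1*63/263 = -104 - 63/263 = -27415/263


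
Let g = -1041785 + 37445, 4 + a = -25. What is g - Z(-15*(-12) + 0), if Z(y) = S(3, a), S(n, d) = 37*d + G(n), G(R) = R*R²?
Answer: -1003294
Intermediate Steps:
G(R) = R³
a = -29 (a = -4 - 25 = -29)
S(n, d) = n³ + 37*d (S(n, d) = 37*d + n³ = n³ + 37*d)
Z(y) = -1046 (Z(y) = 3³ + 37*(-29) = 27 - 1073 = -1046)
g = -1004340
g - Z(-15*(-12) + 0) = -1004340 - 1*(-1046) = -1004340 + 1046 = -1003294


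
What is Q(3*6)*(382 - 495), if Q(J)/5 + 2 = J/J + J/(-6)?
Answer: 2260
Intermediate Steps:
Q(J) = -5 - 5*J/6 (Q(J) = -10 + 5*(J/J + J/(-6)) = -10 + 5*(1 + J*(-⅙)) = -10 + 5*(1 - J/6) = -10 + (5 - 5*J/6) = -5 - 5*J/6)
Q(3*6)*(382 - 495) = (-5 - 5*6/2)*(382 - 495) = (-5 - ⅚*18)*(-113) = (-5 - 15)*(-113) = -20*(-113) = 2260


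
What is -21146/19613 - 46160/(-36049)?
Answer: 143043926/707029037 ≈ 0.20232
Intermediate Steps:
-21146/19613 - 46160/(-36049) = -21146*1/19613 - 46160*(-1/36049) = -21146/19613 + 46160/36049 = 143043926/707029037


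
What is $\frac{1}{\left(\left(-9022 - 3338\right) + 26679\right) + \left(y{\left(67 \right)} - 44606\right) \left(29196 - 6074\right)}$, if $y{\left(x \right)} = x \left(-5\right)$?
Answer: $- \frac{1}{1039111483} \approx -9.6236 \cdot 10^{-10}$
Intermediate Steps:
$y{\left(x \right)} = - 5 x$
$\frac{1}{\left(\left(-9022 - 3338\right) + 26679\right) + \left(y{\left(67 \right)} - 44606\right) \left(29196 - 6074\right)} = \frac{1}{\left(\left(-9022 - 3338\right) + 26679\right) + \left(\left(-5\right) 67 - 44606\right) \left(29196 - 6074\right)} = \frac{1}{\left(-12360 + 26679\right) + \left(-335 - 44606\right) 23122} = \frac{1}{14319 - 1039125802} = \frac{1}{-1039111483} = - \frac{1}{1039111483}$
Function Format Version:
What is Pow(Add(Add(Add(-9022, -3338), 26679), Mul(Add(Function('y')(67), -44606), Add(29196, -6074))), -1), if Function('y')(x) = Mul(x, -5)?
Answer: Rational(-1, 1039111483) ≈ -9.6236e-10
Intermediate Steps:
Function('y')(x) = Mul(-5, x)
Pow(Add(Add(Add(-9022, -3338), 26679), Mul(Add(Function('y')(67), -44606), Add(29196, -6074))), -1) = Pow(Add(Add(Add(-9022, -3338), 26679), Mul(Add(Mul(-5, 67), -44606), Add(29196, -6074))), -1) = Pow(Add(Add(-12360, 26679), Mul(Add(-335, -44606), 23122)), -1) = Pow(Add(14319, Mul(-44941, 23122)), -1) = Pow(Add(14319, -1039125802), -1) = Pow(-1039111483, -1) = Rational(-1, 1039111483)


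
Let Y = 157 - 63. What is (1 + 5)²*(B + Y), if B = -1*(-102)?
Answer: 7056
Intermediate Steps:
Y = 94
B = 102
(1 + 5)²*(B + Y) = (1 + 5)²*(102 + 94) = 6²*196 = 36*196 = 7056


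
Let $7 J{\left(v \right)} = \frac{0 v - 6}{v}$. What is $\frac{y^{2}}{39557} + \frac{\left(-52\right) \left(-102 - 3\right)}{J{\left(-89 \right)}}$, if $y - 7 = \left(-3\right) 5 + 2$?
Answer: $\frac{22426050046}{39557} \approx 5.6693 \cdot 10^{5}$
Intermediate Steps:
$J{\left(v \right)} = - \frac{6}{7 v}$ ($J{\left(v \right)} = \frac{\left(0 v - 6\right) \frac{1}{v}}{7} = \frac{\left(0 - 6\right) \frac{1}{v}}{7} = \frac{\left(-6\right) \frac{1}{v}}{7} = - \frac{6}{7 v}$)
$y = -6$ ($y = 7 + \left(\left(-3\right) 5 + 2\right) = 7 + \left(-15 + 2\right) = 7 - 13 = -6$)
$\frac{y^{2}}{39557} + \frac{\left(-52\right) \left(-102 - 3\right)}{J{\left(-89 \right)}} = \frac{\left(-6\right)^{2}}{39557} + \frac{\left(-52\right) \left(-102 - 3\right)}{\left(- \frac{6}{7}\right) \frac{1}{-89}} = 36 \cdot \frac{1}{39557} + \frac{\left(-52\right) \left(-105\right)}{\left(- \frac{6}{7}\right) \left(- \frac{1}{89}\right)} = \frac{36}{39557} + \frac{5460}{\frac{6}{623}} = \frac{36}{39557} + 5460 \cdot \frac{623}{6} = \frac{36}{39557} + 566930 = \frac{22426050046}{39557}$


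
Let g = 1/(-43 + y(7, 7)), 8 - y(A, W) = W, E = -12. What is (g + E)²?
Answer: 255025/1764 ≈ 144.57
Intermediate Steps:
y(A, W) = 8 - W
g = -1/42 (g = 1/(-43 + (8 - 1*7)) = 1/(-43 + (8 - 7)) = 1/(-43 + 1) = 1/(-42) = -1/42 ≈ -0.023810)
(g + E)² = (-1/42 - 12)² = (-505/42)² = 255025/1764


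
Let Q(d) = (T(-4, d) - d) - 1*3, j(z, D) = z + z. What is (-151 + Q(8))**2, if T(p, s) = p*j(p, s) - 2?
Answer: 17424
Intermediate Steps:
j(z, D) = 2*z
T(p, s) = -2 + 2*p**2 (T(p, s) = p*(2*p) - 2 = 2*p**2 - 2 = -2 + 2*p**2)
Q(d) = 27 - d (Q(d) = ((-2 + 2*(-4)**2) - d) - 1*3 = ((-2 + 2*16) - d) - 3 = ((-2 + 32) - d) - 3 = (30 - d) - 3 = 27 - d)
(-151 + Q(8))**2 = (-151 + (27 - 1*8))**2 = (-151 + (27 - 8))**2 = (-151 + 19)**2 = (-132)**2 = 17424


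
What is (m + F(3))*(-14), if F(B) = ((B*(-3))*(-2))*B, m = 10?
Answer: -896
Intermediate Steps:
F(B) = 6*B² (F(B) = (-3*B*(-2))*B = (6*B)*B = 6*B²)
(m + F(3))*(-14) = (10 + 6*3²)*(-14) = (10 + 6*9)*(-14) = (10 + 54)*(-14) = 64*(-14) = -896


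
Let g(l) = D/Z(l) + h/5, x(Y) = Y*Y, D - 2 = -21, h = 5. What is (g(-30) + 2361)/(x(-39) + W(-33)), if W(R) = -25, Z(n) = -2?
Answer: 279/176 ≈ 1.5852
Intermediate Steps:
D = -19 (D = 2 - 21 = -19)
x(Y) = Y²
g(l) = 21/2 (g(l) = -19/(-2) + 5/5 = -19*(-½) + 5*(⅕) = 19/2 + 1 = 21/2)
(g(-30) + 2361)/(x(-39) + W(-33)) = (21/2 + 2361)/((-39)² - 25) = 4743/(2*(1521 - 25)) = (4743/2)/1496 = (4743/2)*(1/1496) = 279/176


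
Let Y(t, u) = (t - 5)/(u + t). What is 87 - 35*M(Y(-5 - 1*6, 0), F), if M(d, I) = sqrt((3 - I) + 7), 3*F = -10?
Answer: 87 - 70*sqrt(30)/3 ≈ -40.802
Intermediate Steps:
F = -10/3 (F = (1/3)*(-10) = -10/3 ≈ -3.3333)
Y(t, u) = (-5 + t)/(t + u)
M(d, I) = sqrt(10 - I)
87 - 35*M(Y(-5 - 1*6, 0), F) = 87 - 35*sqrt(10 - 1*(-10/3)) = 87 - 35*sqrt(10 + 10/3) = 87 - 70*sqrt(30)/3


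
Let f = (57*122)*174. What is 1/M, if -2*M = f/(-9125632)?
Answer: 4562816/302499 ≈ 15.084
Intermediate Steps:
f = 1209996 (f = 6954*174 = 1209996)
M = 302499/4562816 (M = -604998/(-9125632) = -604998*(-1)/9125632 = -½*(-302499/2281408) = 302499/4562816 ≈ 0.066297)
1/M = 1/(302499/4562816) = 4562816/302499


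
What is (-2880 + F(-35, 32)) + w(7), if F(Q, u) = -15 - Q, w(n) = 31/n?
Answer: -19989/7 ≈ -2855.6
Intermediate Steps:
(-2880 + F(-35, 32)) + w(7) = (-2880 + (-15 - 1*(-35))) + 31/7 = (-2880 + (-15 + 35)) + 31*(1/7) = (-2880 + 20) + 31/7 = -2860 + 31/7 = -19989/7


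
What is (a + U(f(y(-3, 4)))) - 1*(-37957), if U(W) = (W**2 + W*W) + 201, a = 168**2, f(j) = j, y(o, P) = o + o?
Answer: 66454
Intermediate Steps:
y(o, P) = 2*o
a = 28224
U(W) = 201 + 2*W**2 (U(W) = (W**2 + W**2) + 201 = 2*W**2 + 201 = 201 + 2*W**2)
(a + U(f(y(-3, 4)))) - 1*(-37957) = (28224 + (201 + 2*(2*(-3))**2)) - 1*(-37957) = (28224 + (201 + 2*(-6)**2)) + 37957 = (28224 + (201 + 2*36)) + 37957 = (28224 + (201 + 72)) + 37957 = (28224 + 273) + 37957 = 28497 + 37957 = 66454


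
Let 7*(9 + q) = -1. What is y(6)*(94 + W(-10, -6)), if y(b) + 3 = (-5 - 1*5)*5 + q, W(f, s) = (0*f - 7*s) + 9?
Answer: -63075/7 ≈ -9010.7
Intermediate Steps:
q = -64/7 (q = -9 + (⅐)*(-1) = -9 - ⅐ = -64/7 ≈ -9.1429)
W(f, s) = 9 - 7*s (W(f, s) = (0 - 7*s) + 9 = -7*s + 9 = 9 - 7*s)
y(b) = -435/7 (y(b) = -3 + ((-5 - 1*5)*5 - 64/7) = -3 + ((-5 - 5)*5 - 64/7) = -3 + (-10*5 - 64/7) = -3 + (-50 - 64/7) = -3 - 414/7 = -435/7)
y(6)*(94 + W(-10, -6)) = -435*(94 + (9 - 7*(-6)))/7 = -435*(94 + (9 + 42))/7 = -435*(94 + 51)/7 = -435/7*145 = -63075/7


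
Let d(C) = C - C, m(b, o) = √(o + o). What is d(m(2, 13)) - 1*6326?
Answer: -6326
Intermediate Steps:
m(b, o) = √2*√o (m(b, o) = √(2*o) = √2*√o)
d(C) = 0
d(m(2, 13)) - 1*6326 = 0 - 1*6326 = 0 - 6326 = -6326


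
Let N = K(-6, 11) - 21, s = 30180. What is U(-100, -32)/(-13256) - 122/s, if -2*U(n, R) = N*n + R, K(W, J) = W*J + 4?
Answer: 15393361/50008260 ≈ 0.30782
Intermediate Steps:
K(W, J) = 4 + J*W (K(W, J) = J*W + 4 = 4 + J*W)
N = -83 (N = (4 + 11*(-6)) - 21 = (4 - 66) - 21 = -62 - 21 = -83)
U(n, R) = -R/2 + 83*n/2 (U(n, R) = -(-83*n + R)/2 = -(R - 83*n)/2 = -R/2 + 83*n/2)
U(-100, -32)/(-13256) - 122/s = (-1/2*(-32) + (83/2)*(-100))/(-13256) - 122/30180 = (16 - 4150)*(-1/13256) - 122*1/30180 = -4134*(-1/13256) - 61/15090 = 2067/6628 - 61/15090 = 15393361/50008260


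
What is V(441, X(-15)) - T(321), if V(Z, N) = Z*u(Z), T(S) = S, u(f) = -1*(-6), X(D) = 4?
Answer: 2325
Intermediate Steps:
u(f) = 6
V(Z, N) = 6*Z (V(Z, N) = Z*6 = 6*Z)
V(441, X(-15)) - T(321) = 6*441 - 1*321 = 2646 - 321 = 2325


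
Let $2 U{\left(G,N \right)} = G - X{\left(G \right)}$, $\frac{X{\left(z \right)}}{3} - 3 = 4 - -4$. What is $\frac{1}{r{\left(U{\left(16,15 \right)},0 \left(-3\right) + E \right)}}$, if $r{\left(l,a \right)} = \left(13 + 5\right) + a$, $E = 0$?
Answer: $\frac{1}{18} \approx 0.055556$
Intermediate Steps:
$X{\left(z \right)} = 33$ ($X{\left(z \right)} = 9 + 3 \left(4 - -4\right) = 9 + 3 \left(4 + 4\right) = 9 + 3 \cdot 8 = 9 + 24 = 33$)
$U{\left(G,N \right)} = - \frac{33}{2} + \frac{G}{2}$ ($U{\left(G,N \right)} = \frac{G - 33}{2} = \frac{-33 + G}{2} = - \frac{33}{2} + \frac{G}{2}$)
$r{\left(l,a \right)} = 18 + a$
$\frac{1}{r{\left(U{\left(16,15 \right)},0 \left(-3\right) + E \right)}} = \frac{1}{18 + \left(0 \left(-3\right) + 0\right)} = \frac{1}{18 + \left(0 + 0\right)} = \frac{1}{18 + 0} = \frac{1}{18}$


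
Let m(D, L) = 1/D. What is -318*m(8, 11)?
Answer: -159/4 ≈ -39.750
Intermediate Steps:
-318*m(8, 11) = -318/8 = -318*⅛ = -159/4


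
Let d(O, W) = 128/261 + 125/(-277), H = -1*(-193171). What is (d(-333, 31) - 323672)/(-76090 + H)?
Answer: -23400511753/8464605057 ≈ -2.7645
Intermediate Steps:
H = 193171
d(O, W) = 2831/72297 (d(O, W) = 128*(1/261) + 125*(-1/277) = 128/261 - 125/277 = 2831/72297)
(d(-333, 31) - 323672)/(-76090 + H) = (2831/72297 - 323672)/(-76090 + 193171) = -23400511753/72297/117081 = -23400511753/72297*1/117081 = -23400511753/8464605057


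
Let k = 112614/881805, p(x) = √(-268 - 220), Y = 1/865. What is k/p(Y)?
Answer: -18769*I*√122/35860070 ≈ -0.0057811*I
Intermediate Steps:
Y = 1/865 ≈ 0.0011561
p(x) = 2*I*√122 (p(x) = √(-488) = 2*I*√122)
k = 37538/293935 (k = 112614*(1/881805) = 37538/293935 ≈ 0.12771)
k/p(Y) = 37538/(293935*((2*I*√122))) = 37538*(-I*√122/244)/293935 = -18769*I*√122/35860070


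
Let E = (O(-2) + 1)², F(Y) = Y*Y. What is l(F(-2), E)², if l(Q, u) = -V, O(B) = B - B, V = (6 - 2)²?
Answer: 256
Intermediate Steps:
F(Y) = Y²
V = 16 (V = 4² = 16)
O(B) = 0
E = 1 (E = (0 + 1)² = 1² = 1)
l(Q, u) = -16 (l(Q, u) = -1*16 = -16)
l(F(-2), E)² = (-16)² = 256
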